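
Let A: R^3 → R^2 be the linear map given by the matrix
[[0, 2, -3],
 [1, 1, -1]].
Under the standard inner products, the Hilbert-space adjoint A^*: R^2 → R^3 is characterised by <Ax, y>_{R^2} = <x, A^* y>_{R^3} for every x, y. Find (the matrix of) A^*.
A^* = A^T =
[[0, 1],
 [2, 1],
 [-3, -1]]

For real matrices with standard dot products, the defining identity <Ax, y> = <x, A^* y> gives (Ax)^T y = x^T (A^*) y, i.e. x^T A^T y = x^T (A^*) y. Since this holds for all x, y, we must have A^* = A^T. Therefore
A^* =
[[0, 1],
 [2, 1],
 [-3, -1]].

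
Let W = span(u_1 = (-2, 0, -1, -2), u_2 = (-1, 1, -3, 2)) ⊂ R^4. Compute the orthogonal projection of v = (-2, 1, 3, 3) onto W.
proj_W(v) = (145/134, 5/134, 30/67, 80/67)

Set up U = [u_1 | ... | u_2] ∈ R^(4×2). The projector onto W = col(U) is P = U (U^T U)^(-1) U^T.
Compute U^T U =
  [9, 1]
  [1, 15],
and U^T v = (-5, 0).
Solve U^T U · c = U^T v for the coefficients: c = (-75/134, 5/134). The projection is proj_W(v) = U c.
Check: (v - proj_W(v)) · u_1 = 0  (should be 0).
Check: (v - proj_W(v)) · u_2 = 0  (should be 0).
Result: proj_W(v) = (145/134, 5/134, 30/67, 80/67).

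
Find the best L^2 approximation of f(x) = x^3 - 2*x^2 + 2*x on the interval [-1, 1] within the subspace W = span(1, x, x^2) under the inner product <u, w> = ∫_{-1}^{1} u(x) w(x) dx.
g(x) = -2*x^2 + 13*x/5

The best approximation g ∈ W is the orthogonal projection of f onto W. Writing g = a_0 + a_1 x + a_2 x^2, the coefficients solve the normal equations G · a = b where
  G_{ij} = <φ_i, φ_j> and b_i = <f, φ_i>, with φ_0 = 1, φ_1 = x, φ_2 = x^2.
G =
  [2, 0, 2/3]
  [0, 2/3, 0]
  [2/3, 0, 2/5],
b = (-4/3, 26/15, -4/5).
Solving gives a_0 = 0, a_1 = 13/5, a_2 = -2, so
  g(x) = -2*x^2 + 13*x/5.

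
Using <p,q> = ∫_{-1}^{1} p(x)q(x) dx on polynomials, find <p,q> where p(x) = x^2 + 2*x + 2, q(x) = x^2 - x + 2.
<p,q> = 146/15

Expand the product: p(x)·q(x) = x^4 + x^3 + 2*x^2 + 2*x + 4.
∫_{-1}^{1} of each monomial x^k gives [2/(k+1) if k even, 0 if k odd]. Integrating term-by-term (or equivalently evaluating the antiderivative F(x) = x^5/5 + x^4/4 + 2*x^3/3 + x^2 + 4*x at the endpoints):
  F(1) − F(−1) = 367/60 − (-217/60) = 146/15.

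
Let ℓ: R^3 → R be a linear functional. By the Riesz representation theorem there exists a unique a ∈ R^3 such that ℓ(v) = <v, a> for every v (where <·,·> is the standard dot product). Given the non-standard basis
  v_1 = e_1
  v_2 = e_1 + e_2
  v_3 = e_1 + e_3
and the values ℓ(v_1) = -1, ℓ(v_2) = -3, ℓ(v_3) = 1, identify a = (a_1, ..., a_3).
a = (-1, -2, 2)

Write a = (a_1, ..., a_3) in the standard basis. For each basis vector v_i, ℓ(v_i) = <v_i, a> is a linear equation in the a_j's. Collect the n equations into a matrix system V a = ℓ, where row i of V is v_i (expressed in the standard basis). Since V is invertible (lower-triangular with 1s on the diagonal, up to permutation), solve by back-substitution:
  V =
[[1, 0, 0],
 [1, 1, 0],
 [1, 0, 1]]
  V a = (-1, -3, 1)
Solving gives a = (-1, -2, 2).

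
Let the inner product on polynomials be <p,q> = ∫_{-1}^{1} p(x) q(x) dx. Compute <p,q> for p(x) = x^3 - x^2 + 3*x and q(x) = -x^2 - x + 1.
<p,q> = -8/3

Expand the product: p(x)·q(x) = -x^5 - x^3 - 4*x^2 + 3*x.
∫_{-1}^{1} of each monomial x^k gives [2/(k+1) if k even, 0 if k odd]. Integrating term-by-term (or equivalently evaluating the antiderivative F(x) = -x^6/6 - x^4/4 - 4*x^3/3 + 3*x^2/2 at the endpoints):
  F(1) − F(−1) = -1/4 − (29/12) = -8/3.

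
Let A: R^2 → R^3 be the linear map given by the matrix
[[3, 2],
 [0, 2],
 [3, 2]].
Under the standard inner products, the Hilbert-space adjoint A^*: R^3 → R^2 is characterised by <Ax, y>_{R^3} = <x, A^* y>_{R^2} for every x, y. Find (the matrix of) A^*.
A^* = A^T =
[[3, 0, 3],
 [2, 2, 2]]

For real matrices with standard dot products, the defining identity <Ax, y> = <x, A^* y> gives (Ax)^T y = x^T (A^*) y, i.e. x^T A^T y = x^T (A^*) y. Since this holds for all x, y, we must have A^* = A^T. Therefore
A^* =
[[3, 0, 3],
 [2, 2, 2]].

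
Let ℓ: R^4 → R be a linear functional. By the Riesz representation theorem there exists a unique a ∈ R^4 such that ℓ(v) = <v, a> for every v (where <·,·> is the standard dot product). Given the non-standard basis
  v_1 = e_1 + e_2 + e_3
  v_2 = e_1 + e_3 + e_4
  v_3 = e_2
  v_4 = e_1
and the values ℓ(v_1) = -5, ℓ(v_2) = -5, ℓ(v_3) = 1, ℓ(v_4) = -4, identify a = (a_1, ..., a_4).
a = (-4, 1, -2, 1)

Write a = (a_1, ..., a_4) in the standard basis. For each basis vector v_i, ℓ(v_i) = <v_i, a> is a linear equation in the a_j's. Collect the n equations into a matrix system V a = ℓ, where row i of V is v_i (expressed in the standard basis). Since V is invertible (lower-triangular with 1s on the diagonal, up to permutation), solve by back-substitution:
  V =
[[1, 1, 1, 0],
 [1, 0, 1, 1],
 [0, 1, 0, 0],
 [1, 0, 0, 0]]
  V a = (-5, -5, 1, -4)
Solving gives a = (-4, 1, -2, 1).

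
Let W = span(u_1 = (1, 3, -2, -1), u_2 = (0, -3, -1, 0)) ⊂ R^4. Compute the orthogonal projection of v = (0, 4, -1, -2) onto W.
proj_W(v) = (83/101, 408/101, -113/101, -83/101)

Set up U = [u_1 | ... | u_2] ∈ R^(4×2). The projector onto W = col(U) is P = U (U^T U)^(-1) U^T.
Compute U^T U =
  [15, -7]
  [-7, 10],
and U^T v = (16, -11).
Solve U^T U · c = U^T v for the coefficients: c = (83/101, -53/101). The projection is proj_W(v) = U c.
Check: (v - proj_W(v)) · u_1 = 0  (should be 0).
Check: (v - proj_W(v)) · u_2 = 0  (should be 0).
Result: proj_W(v) = (83/101, 408/101, -113/101, -83/101).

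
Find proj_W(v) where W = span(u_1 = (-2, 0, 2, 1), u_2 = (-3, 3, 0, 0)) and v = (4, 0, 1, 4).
proj_W(v) = (12/7, -16/7, 4/7, 2/7)

Set up U = [u_1 | ... | u_2] ∈ R^(4×2). The projector onto W = col(U) is P = U (U^T U)^(-1) U^T.
Compute U^T U =
  [9, 6]
  [6, 18],
and U^T v = (-2, -12).
Solve U^T U · c = U^T v for the coefficients: c = (2/7, -16/21). The projection is proj_W(v) = U c.
Check: (v - proj_W(v)) · u_1 = 0  (should be 0).
Check: (v - proj_W(v)) · u_2 = 0  (should be 0).
Result: proj_W(v) = (12/7, -16/7, 4/7, 2/7).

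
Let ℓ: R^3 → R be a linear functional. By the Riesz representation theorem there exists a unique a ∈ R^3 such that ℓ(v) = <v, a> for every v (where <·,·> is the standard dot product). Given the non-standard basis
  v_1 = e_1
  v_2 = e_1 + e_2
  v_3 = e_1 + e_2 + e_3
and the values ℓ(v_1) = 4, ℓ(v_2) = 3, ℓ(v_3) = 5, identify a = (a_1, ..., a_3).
a = (4, -1, 2)

Write a = (a_1, ..., a_3) in the standard basis. For each basis vector v_i, ℓ(v_i) = <v_i, a> is a linear equation in the a_j's. Collect the n equations into a matrix system V a = ℓ, where row i of V is v_i (expressed in the standard basis). Since V is invertible (lower-triangular with 1s on the diagonal, up to permutation), solve by back-substitution:
  V =
[[1, 0, 0],
 [1, 1, 0],
 [1, 1, 1]]
  V a = (4, 3, 5)
Solving gives a = (4, -1, 2).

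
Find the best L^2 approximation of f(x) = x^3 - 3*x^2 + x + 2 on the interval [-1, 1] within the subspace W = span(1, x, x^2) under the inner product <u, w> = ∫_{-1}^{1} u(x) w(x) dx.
g(x) = -3*x^2 + 8*x/5 + 2

The best approximation g ∈ W is the orthogonal projection of f onto W. Writing g = a_0 + a_1 x + a_2 x^2, the coefficients solve the normal equations G · a = b where
  G_{ij} = <φ_i, φ_j> and b_i = <f, φ_i>, with φ_0 = 1, φ_1 = x, φ_2 = x^2.
G =
  [2, 0, 2/3]
  [0, 2/3, 0]
  [2/3, 0, 2/5],
b = (2, 16/15, 2/15).
Solving gives a_0 = 2, a_1 = 8/5, a_2 = -3, so
  g(x) = -3*x^2 + 8*x/5 + 2.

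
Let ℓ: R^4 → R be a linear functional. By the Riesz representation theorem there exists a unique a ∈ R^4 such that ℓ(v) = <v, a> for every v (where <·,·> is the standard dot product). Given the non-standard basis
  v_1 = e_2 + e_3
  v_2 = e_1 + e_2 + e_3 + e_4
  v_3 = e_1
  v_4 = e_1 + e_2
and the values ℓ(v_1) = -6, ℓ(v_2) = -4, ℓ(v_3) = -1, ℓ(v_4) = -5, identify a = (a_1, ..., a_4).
a = (-1, -4, -2, 3)

Write a = (a_1, ..., a_4) in the standard basis. For each basis vector v_i, ℓ(v_i) = <v_i, a> is a linear equation in the a_j's. Collect the n equations into a matrix system V a = ℓ, where row i of V is v_i (expressed in the standard basis). Since V is invertible (lower-triangular with 1s on the diagonal, up to permutation), solve by back-substitution:
  V =
[[0, 1, 1, 0],
 [1, 1, 1, 1],
 [1, 0, 0, 0],
 [1, 1, 0, 0]]
  V a = (-6, -4, -1, -5)
Solving gives a = (-1, -4, -2, 3).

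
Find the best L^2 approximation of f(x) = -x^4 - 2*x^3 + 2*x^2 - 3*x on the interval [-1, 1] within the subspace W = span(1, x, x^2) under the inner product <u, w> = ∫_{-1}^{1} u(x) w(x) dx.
g(x) = 8*x^2/7 - 21*x/5 + 3/35

The best approximation g ∈ W is the orthogonal projection of f onto W. Writing g = a_0 + a_1 x + a_2 x^2, the coefficients solve the normal equations G · a = b where
  G_{ij} = <φ_i, φ_j> and b_i = <f, φ_i>, with φ_0 = 1, φ_1 = x, φ_2 = x^2.
G =
  [2, 0, 2/3]
  [0, 2/3, 0]
  [2/3, 0, 2/5],
b = (14/15, -14/5, 18/35).
Solving gives a_0 = 3/35, a_1 = -21/5, a_2 = 8/7, so
  g(x) = 8*x^2/7 - 21*x/5 + 3/35.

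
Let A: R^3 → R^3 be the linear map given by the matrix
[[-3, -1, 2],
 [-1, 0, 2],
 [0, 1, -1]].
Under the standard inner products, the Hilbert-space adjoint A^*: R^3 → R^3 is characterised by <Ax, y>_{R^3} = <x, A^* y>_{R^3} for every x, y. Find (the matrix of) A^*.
A^* = A^T =
[[-3, -1, 0],
 [-1, 0, 1],
 [2, 2, -1]]

For real matrices with standard dot products, the defining identity <Ax, y> = <x, A^* y> gives (Ax)^T y = x^T (A^*) y, i.e. x^T A^T y = x^T (A^*) y. Since this holds for all x, y, we must have A^* = A^T. Therefore
A^* =
[[-3, -1, 0],
 [-1, 0, 1],
 [2, 2, -1]].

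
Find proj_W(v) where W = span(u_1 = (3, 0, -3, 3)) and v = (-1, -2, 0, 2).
proj_W(v) = (1/3, 0, -1/3, 1/3)

Set up U = [u_1 | ... | u_1] ∈ R^(4×1). The projector onto W = col(U) is P = U (U^T U)^(-1) U^T.
Compute U^T U =
  [27],
and U^T v = (3).
Solve U^T U · c = U^T v for the coefficients: c = (1/9). The projection is proj_W(v) = U c.
Check: (v - proj_W(v)) · u_1 = 0  (should be 0).
Result: proj_W(v) = (1/3, 0, -1/3, 1/3).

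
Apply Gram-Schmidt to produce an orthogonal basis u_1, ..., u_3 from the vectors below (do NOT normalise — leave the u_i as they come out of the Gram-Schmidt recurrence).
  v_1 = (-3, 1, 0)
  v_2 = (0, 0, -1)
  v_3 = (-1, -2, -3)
Orthogonal basis:
  u_1 = (-3, 1, 0)
  u_2 = (0, 0, -1)
  u_3 = (-7/10, -21/10, 0)

Apply the Gram-Schmidt recurrence
  u_1 = v_1
  u_i = v_i − Σ_{j<i} ((v_i · u_j) / (u_j · u_j)) · u_j.

Step by step this gives:
  u_1 = (-3, 1, 0)
  u_2 = (0, 0, -1)
  u_3 = (-7/10, -21/10, 0)

Orthogonality check:
  u_2 · u_1 = 0 (should be 0)
  u_3 · u_1 = 0 (should be 0)
  u_3 · u_2 = 0 (should be 0)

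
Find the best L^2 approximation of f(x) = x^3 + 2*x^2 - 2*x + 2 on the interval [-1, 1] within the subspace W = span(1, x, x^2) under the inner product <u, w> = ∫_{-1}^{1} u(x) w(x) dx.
g(x) = 2*x^2 - 7*x/5 + 2

The best approximation g ∈ W is the orthogonal projection of f onto W. Writing g = a_0 + a_1 x + a_2 x^2, the coefficients solve the normal equations G · a = b where
  G_{ij} = <φ_i, φ_j> and b_i = <f, φ_i>, with φ_0 = 1, φ_1 = x, φ_2 = x^2.
G =
  [2, 0, 2/3]
  [0, 2/3, 0]
  [2/3, 0, 2/5],
b = (16/3, -14/15, 32/15).
Solving gives a_0 = 2, a_1 = -7/5, a_2 = 2, so
  g(x) = 2*x^2 - 7*x/5 + 2.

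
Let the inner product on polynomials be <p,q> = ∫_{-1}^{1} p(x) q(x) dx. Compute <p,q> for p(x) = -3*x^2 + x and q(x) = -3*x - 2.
<p,q> = 2

Expand the product: p(x)·q(x) = 9*x^3 + 3*x^2 - 2*x.
∫_{-1}^{1} of each monomial x^k gives [2/(k+1) if k even, 0 if k odd]. Integrating term-by-term (or equivalently evaluating the antiderivative F(x) = 9*x^4/4 + x^3 - x^2 at the endpoints):
  F(1) − F(−1) = 9/4 − (1/4) = 2.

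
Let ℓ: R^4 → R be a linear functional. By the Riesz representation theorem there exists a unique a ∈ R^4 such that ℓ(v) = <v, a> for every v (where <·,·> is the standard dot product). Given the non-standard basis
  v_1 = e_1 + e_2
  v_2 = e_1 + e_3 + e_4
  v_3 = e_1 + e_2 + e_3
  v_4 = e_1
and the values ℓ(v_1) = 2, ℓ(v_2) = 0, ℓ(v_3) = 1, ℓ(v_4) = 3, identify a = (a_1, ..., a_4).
a = (3, -1, -1, -2)

Write a = (a_1, ..., a_4) in the standard basis. For each basis vector v_i, ℓ(v_i) = <v_i, a> is a linear equation in the a_j's. Collect the n equations into a matrix system V a = ℓ, where row i of V is v_i (expressed in the standard basis). Since V is invertible (lower-triangular with 1s on the diagonal, up to permutation), solve by back-substitution:
  V =
[[1, 1, 0, 0],
 [1, 0, 1, 1],
 [1, 1, 1, 0],
 [1, 0, 0, 0]]
  V a = (2, 0, 1, 3)
Solving gives a = (3, -1, -1, -2).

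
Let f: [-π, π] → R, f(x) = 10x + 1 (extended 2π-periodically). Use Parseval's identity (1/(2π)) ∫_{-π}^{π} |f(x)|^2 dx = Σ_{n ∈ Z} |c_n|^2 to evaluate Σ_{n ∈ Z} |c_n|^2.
Σ |c_n|^2 = 100π^2/3 + 1

Expand and integrate term by term over [-π, π]:
  ∫ (10x)^2 dx = 100·(2π^3/3); ∫ 2·10·(1)·x dx = 0 (odd integrand); ∫ 1^2 dx = 1·2π.
So (1/(2π)) ∫_{-π}^{π} (10x + 1)^2 dx = 100π^2/3 + 1 = 100π^2/3 + 1.
Parseval ⇒ Σ |c_n|^2 = 100π^2/3 + 1.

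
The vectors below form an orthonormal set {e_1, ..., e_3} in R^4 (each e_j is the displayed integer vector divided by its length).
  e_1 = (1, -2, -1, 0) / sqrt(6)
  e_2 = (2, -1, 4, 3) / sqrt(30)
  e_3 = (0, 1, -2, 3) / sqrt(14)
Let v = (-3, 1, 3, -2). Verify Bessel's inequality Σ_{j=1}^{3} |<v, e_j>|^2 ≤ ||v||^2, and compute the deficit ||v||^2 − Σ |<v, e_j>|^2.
Σ |<v, e_j>|^2 = 677/35; ||v||^2 = 23; deficit = 128/35

Write each e_j = u_j / sqrt(<u_j, u_j>) where u_j is the displayed integer vector. Then <v, e_j> = <v, u_j> / sqrt(<u_j, u_j>), so |<v, e_j>|^2 = <v, u_j>^2 / <u_j, u_j>.
Coefficients: <v, e_1> = -8/sqrt(6), <v, e_2> = -1/sqrt(30), <v, e_3> = -11/sqrt(14).
Square and sum: Σ |<v, e_j>|^2 = 677/35.
Compute ||v||^2 = v·v = 23.
Deficit = 23 − 677/35 = 128/35 ≥ 0, confirming Bessel's inequality. (The deficit equals ||v − Σ <v,e_j> e_j||^2, the squared distance from v to span{e_j}.)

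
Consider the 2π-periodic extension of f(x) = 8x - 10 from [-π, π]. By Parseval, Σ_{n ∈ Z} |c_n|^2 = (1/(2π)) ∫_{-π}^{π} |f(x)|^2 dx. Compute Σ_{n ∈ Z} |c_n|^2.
Σ |c_n|^2 = 64π^2/3 + 100

Expand and integrate term by term over [-π, π]:
  ∫ (8x)^2 dx = 64·(2π^3/3); ∫ 2·8·(-10)·x dx = 0 (odd integrand); ∫ (-10)^2 dx = 100·2π.
So (1/(2π)) ∫_{-π}^{π} (8x - 10)^2 dx = 64π^2/3 + 100 = 64π^2/3 + 100.
Parseval ⇒ Σ |c_n|^2 = 64π^2/3 + 100.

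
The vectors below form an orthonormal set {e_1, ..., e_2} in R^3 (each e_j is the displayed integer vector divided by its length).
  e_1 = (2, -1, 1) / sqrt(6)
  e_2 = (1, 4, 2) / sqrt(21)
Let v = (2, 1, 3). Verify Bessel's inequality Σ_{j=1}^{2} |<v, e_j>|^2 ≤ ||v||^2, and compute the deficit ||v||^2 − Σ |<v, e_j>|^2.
Σ |<v, e_j>|^2 = 90/7; ||v||^2 = 14; deficit = 8/7

Write each e_j = u_j / sqrt(<u_j, u_j>) where u_j is the displayed integer vector. Then <v, e_j> = <v, u_j> / sqrt(<u_j, u_j>), so |<v, e_j>|^2 = <v, u_j>^2 / <u_j, u_j>.
Coefficients: <v, e_1> = 6/sqrt(6), <v, e_2> = 12/sqrt(21).
Square and sum: Σ |<v, e_j>|^2 = 90/7.
Compute ||v||^2 = v·v = 14.
Deficit = 14 − 90/7 = 8/7 ≥ 0, confirming Bessel's inequality. (The deficit equals ||v − Σ <v,e_j> e_j||^2, the squared distance from v to span{e_j}.)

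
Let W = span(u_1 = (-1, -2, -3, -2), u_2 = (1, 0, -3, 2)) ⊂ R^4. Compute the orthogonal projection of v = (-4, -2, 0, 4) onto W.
proj_W(v) = (22/59, 8/59, -42/59, 44/59)

Set up U = [u_1 | ... | u_2] ∈ R^(4×2). The projector onto W = col(U) is P = U (U^T U)^(-1) U^T.
Compute U^T U =
  [18, 4]
  [4, 14],
and U^T v = (0, 4).
Solve U^T U · c = U^T v for the coefficients: c = (-4/59, 18/59). The projection is proj_W(v) = U c.
Check: (v - proj_W(v)) · u_1 = 0  (should be 0).
Check: (v - proj_W(v)) · u_2 = 0  (should be 0).
Result: proj_W(v) = (22/59, 8/59, -42/59, 44/59).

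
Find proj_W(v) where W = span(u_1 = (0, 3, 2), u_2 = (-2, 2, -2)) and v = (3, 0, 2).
proj_W(v) = (69/38, -9/19, 103/38)

Set up U = [u_1 | ... | u_2] ∈ R^(3×2). The projector onto W = col(U) is P = U (U^T U)^(-1) U^T.
Compute U^T U =
  [13, 2]
  [2, 12],
and U^T v = (4, -10).
Solve U^T U · c = U^T v for the coefficients: c = (17/38, -69/76). The projection is proj_W(v) = U c.
Check: (v - proj_W(v)) · u_1 = 0  (should be 0).
Check: (v - proj_W(v)) · u_2 = 0  (should be 0).
Result: proj_W(v) = (69/38, -9/19, 103/38).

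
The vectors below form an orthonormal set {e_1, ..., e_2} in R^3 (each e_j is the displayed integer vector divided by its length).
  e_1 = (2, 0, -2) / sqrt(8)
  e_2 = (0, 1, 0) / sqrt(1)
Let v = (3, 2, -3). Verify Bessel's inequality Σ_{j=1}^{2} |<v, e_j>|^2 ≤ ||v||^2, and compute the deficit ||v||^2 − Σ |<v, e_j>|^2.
Σ |<v, e_j>|^2 = 22; ||v||^2 = 22; deficit = 0

Write each e_j = u_j / sqrt(<u_j, u_j>) where u_j is the displayed integer vector. Then <v, e_j> = <v, u_j> / sqrt(<u_j, u_j>), so |<v, e_j>|^2 = <v, u_j>^2 / <u_j, u_j>.
Coefficients: <v, e_1> = 12/sqrt(8), <v, e_2> = 2/sqrt(1).
Square and sum: Σ |<v, e_j>|^2 = 22.
Compute ||v||^2 = v·v = 22.
Deficit = 22 − 22 = 0 ≥ 0, confirming Bessel's inequality. (The deficit equals ||v − Σ <v,e_j> e_j||^2, the squared distance from v to span{e_j}.)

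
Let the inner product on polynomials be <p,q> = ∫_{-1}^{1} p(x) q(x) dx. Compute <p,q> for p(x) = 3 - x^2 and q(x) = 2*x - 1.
<p,q> = -16/3

Expand the product: p(x)·q(x) = -2*x^3 + x^2 + 6*x - 3.
∫_{-1}^{1} of each monomial x^k gives [2/(k+1) if k even, 0 if k odd]. Integrating term-by-term (or equivalently evaluating the antiderivative F(x) = -x^4/2 + x^3/3 + 3*x^2 - 3*x at the endpoints):
  F(1) − F(−1) = -1/6 − (31/6) = -16/3.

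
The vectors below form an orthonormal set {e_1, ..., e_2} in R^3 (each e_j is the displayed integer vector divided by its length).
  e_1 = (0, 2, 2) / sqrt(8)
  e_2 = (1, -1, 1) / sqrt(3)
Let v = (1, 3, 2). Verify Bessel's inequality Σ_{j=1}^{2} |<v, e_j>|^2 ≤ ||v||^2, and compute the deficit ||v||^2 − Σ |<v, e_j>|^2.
Σ |<v, e_j>|^2 = 25/2; ||v||^2 = 14; deficit = 3/2

Write each e_j = u_j / sqrt(<u_j, u_j>) where u_j is the displayed integer vector. Then <v, e_j> = <v, u_j> / sqrt(<u_j, u_j>), so |<v, e_j>|^2 = <v, u_j>^2 / <u_j, u_j>.
Coefficients: <v, e_1> = 10/sqrt(8), <v, e_2> = 0/sqrt(3).
Square and sum: Σ |<v, e_j>|^2 = 25/2.
Compute ||v||^2 = v·v = 14.
Deficit = 14 − 25/2 = 3/2 ≥ 0, confirming Bessel's inequality. (The deficit equals ||v − Σ <v,e_j> e_j||^2, the squared distance from v to span{e_j}.)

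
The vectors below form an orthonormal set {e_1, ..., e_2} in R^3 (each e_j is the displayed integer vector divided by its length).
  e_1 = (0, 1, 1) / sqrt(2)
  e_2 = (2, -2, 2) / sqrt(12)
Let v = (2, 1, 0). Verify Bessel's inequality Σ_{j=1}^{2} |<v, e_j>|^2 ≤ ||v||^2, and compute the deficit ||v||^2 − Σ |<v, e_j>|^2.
Σ |<v, e_j>|^2 = 5/6; ||v||^2 = 5; deficit = 25/6

Write each e_j = u_j / sqrt(<u_j, u_j>) where u_j is the displayed integer vector. Then <v, e_j> = <v, u_j> / sqrt(<u_j, u_j>), so |<v, e_j>|^2 = <v, u_j>^2 / <u_j, u_j>.
Coefficients: <v, e_1> = 1/sqrt(2), <v, e_2> = 2/sqrt(12).
Square and sum: Σ |<v, e_j>|^2 = 5/6.
Compute ||v||^2 = v·v = 5.
Deficit = 5 − 5/6 = 25/6 ≥ 0, confirming Bessel's inequality. (The deficit equals ||v − Σ <v,e_j> e_j||^2, the squared distance from v to span{e_j}.)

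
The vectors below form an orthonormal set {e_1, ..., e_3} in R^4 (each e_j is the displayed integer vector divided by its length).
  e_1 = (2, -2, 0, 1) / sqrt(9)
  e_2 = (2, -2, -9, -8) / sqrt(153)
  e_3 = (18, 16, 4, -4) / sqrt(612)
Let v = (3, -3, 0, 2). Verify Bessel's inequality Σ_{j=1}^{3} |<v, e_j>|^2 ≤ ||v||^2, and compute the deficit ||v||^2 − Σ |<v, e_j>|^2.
Σ |<v, e_j>|^2 = 197/9; ||v||^2 = 22; deficit = 1/9

Write each e_j = u_j / sqrt(<u_j, u_j>) where u_j is the displayed integer vector. Then <v, e_j> = <v, u_j> / sqrt(<u_j, u_j>), so |<v, e_j>|^2 = <v, u_j>^2 / <u_j, u_j>.
Coefficients: <v, e_1> = 14/sqrt(9), <v, e_2> = -4/sqrt(153), <v, e_3> = -2/sqrt(612).
Square and sum: Σ |<v, e_j>|^2 = 197/9.
Compute ||v||^2 = v·v = 22.
Deficit = 22 − 197/9 = 1/9 ≥ 0, confirming Bessel's inequality. (The deficit equals ||v − Σ <v,e_j> e_j||^2, the squared distance from v to span{e_j}.)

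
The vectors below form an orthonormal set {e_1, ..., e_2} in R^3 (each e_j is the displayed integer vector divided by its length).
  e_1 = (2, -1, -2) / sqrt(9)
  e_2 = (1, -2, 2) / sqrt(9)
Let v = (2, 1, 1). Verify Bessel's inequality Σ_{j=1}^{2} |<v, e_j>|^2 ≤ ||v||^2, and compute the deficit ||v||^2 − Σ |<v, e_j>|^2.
Σ |<v, e_j>|^2 = 5/9; ||v||^2 = 6; deficit = 49/9

Write each e_j = u_j / sqrt(<u_j, u_j>) where u_j is the displayed integer vector. Then <v, e_j> = <v, u_j> / sqrt(<u_j, u_j>), so |<v, e_j>|^2 = <v, u_j>^2 / <u_j, u_j>.
Coefficients: <v, e_1> = 1/sqrt(9), <v, e_2> = 2/sqrt(9).
Square and sum: Σ |<v, e_j>|^2 = 5/9.
Compute ||v||^2 = v·v = 6.
Deficit = 6 − 5/9 = 49/9 ≥ 0, confirming Bessel's inequality. (The deficit equals ||v − Σ <v,e_j> e_j||^2, the squared distance from v to span{e_j}.)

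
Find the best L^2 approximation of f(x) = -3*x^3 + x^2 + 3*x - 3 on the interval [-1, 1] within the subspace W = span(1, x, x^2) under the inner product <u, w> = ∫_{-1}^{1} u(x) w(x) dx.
g(x) = x^2 + 6*x/5 - 3

The best approximation g ∈ W is the orthogonal projection of f onto W. Writing g = a_0 + a_1 x + a_2 x^2, the coefficients solve the normal equations G · a = b where
  G_{ij} = <φ_i, φ_j> and b_i = <f, φ_i>, with φ_0 = 1, φ_1 = x, φ_2 = x^2.
G =
  [2, 0, 2/3]
  [0, 2/3, 0]
  [2/3, 0, 2/5],
b = (-16/3, 4/5, -8/5).
Solving gives a_0 = -3, a_1 = 6/5, a_2 = 1, so
  g(x) = x^2 + 6*x/5 - 3.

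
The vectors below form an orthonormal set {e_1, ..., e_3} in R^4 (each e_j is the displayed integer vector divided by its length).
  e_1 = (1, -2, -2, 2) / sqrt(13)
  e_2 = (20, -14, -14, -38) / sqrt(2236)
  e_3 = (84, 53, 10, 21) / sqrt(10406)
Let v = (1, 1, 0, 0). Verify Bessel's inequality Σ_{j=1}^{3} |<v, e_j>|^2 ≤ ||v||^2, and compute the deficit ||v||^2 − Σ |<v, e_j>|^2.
Σ |<v, e_j>|^2 = 459/242; ||v||^2 = 2; deficit = 25/242

Write each e_j = u_j / sqrt(<u_j, u_j>) where u_j is the displayed integer vector. Then <v, e_j> = <v, u_j> / sqrt(<u_j, u_j>), so |<v, e_j>|^2 = <v, u_j>^2 / <u_j, u_j>.
Coefficients: <v, e_1> = -1/sqrt(13), <v, e_2> = 6/sqrt(2236), <v, e_3> = 137/sqrt(10406).
Square and sum: Σ |<v, e_j>|^2 = 459/242.
Compute ||v||^2 = v·v = 2.
Deficit = 2 − 459/242 = 25/242 ≥ 0, confirming Bessel's inequality. (The deficit equals ||v − Σ <v,e_j> e_j||^2, the squared distance from v to span{e_j}.)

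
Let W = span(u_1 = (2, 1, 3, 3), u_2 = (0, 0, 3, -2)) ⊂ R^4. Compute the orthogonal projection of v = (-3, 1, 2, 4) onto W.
proj_W(v) = (35/29, 35/58, 27/29, 139/58)

Set up U = [u_1 | ... | u_2] ∈ R^(4×2). The projector onto W = col(U) is P = U (U^T U)^(-1) U^T.
Compute U^T U =
  [23, 3]
  [3, 13],
and U^T v = (13, -2).
Solve U^T U · c = U^T v for the coefficients: c = (35/58, -17/58). The projection is proj_W(v) = U c.
Check: (v - proj_W(v)) · u_1 = 0  (should be 0).
Check: (v - proj_W(v)) · u_2 = 0  (should be 0).
Result: proj_W(v) = (35/29, 35/58, 27/29, 139/58).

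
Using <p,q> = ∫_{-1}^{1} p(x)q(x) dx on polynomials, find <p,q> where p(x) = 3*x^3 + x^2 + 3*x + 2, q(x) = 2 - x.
<p,q> = 92/15

Expand the product: p(x)·q(x) = -3*x^4 + 5*x^3 - x^2 + 4*x + 4.
∫_{-1}^{1} of each monomial x^k gives [2/(k+1) if k even, 0 if k odd]. Integrating term-by-term (or equivalently evaluating the antiderivative F(x) = -3*x^5/5 + 5*x^4/4 - x^3/3 + 2*x^2 + 4*x at the endpoints):
  F(1) − F(−1) = 379/60 − (11/60) = 92/15.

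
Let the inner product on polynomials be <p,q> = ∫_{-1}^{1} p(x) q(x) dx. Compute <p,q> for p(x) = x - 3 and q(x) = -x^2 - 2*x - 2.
<p,q> = 38/3

Expand the product: p(x)·q(x) = -x^3 + x^2 + 4*x + 6.
∫_{-1}^{1} of each monomial x^k gives [2/(k+1) if k even, 0 if k odd]. Integrating term-by-term (or equivalently evaluating the antiderivative F(x) = -x^4/4 + x^3/3 + 2*x^2 + 6*x at the endpoints):
  F(1) − F(−1) = 97/12 − (-55/12) = 38/3.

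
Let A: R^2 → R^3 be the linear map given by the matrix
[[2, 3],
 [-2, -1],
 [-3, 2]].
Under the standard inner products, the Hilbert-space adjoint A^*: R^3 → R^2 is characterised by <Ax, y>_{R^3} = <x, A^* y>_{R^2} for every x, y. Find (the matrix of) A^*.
A^* = A^T =
[[2, -2, -3],
 [3, -1, 2]]

For real matrices with standard dot products, the defining identity <Ax, y> = <x, A^* y> gives (Ax)^T y = x^T (A^*) y, i.e. x^T A^T y = x^T (A^*) y. Since this holds for all x, y, we must have A^* = A^T. Therefore
A^* =
[[2, -2, -3],
 [3, -1, 2]].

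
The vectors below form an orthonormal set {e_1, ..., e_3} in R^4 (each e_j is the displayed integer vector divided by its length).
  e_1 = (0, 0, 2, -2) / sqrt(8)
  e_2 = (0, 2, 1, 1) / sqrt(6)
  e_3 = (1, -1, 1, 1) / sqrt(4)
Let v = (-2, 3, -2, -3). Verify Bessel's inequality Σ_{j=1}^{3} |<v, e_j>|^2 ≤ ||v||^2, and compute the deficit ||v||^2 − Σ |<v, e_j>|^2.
Σ |<v, e_j>|^2 = 77/3; ||v||^2 = 26; deficit = 1/3

Write each e_j = u_j / sqrt(<u_j, u_j>) where u_j is the displayed integer vector. Then <v, e_j> = <v, u_j> / sqrt(<u_j, u_j>), so |<v, e_j>|^2 = <v, u_j>^2 / <u_j, u_j>.
Coefficients: <v, e_1> = 2/sqrt(8), <v, e_2> = 1/sqrt(6), <v, e_3> = -10/sqrt(4).
Square and sum: Σ |<v, e_j>|^2 = 77/3.
Compute ||v||^2 = v·v = 26.
Deficit = 26 − 77/3 = 1/3 ≥ 0, confirming Bessel's inequality. (The deficit equals ||v − Σ <v,e_j> e_j||^2, the squared distance from v to span{e_j}.)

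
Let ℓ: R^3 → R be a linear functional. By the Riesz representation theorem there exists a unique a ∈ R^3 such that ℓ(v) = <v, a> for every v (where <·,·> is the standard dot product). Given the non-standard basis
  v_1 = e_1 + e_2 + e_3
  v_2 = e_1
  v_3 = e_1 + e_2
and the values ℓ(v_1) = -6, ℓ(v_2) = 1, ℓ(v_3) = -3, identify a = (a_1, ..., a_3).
a = (1, -4, -3)

Write a = (a_1, ..., a_3) in the standard basis. For each basis vector v_i, ℓ(v_i) = <v_i, a> is a linear equation in the a_j's. Collect the n equations into a matrix system V a = ℓ, where row i of V is v_i (expressed in the standard basis). Since V is invertible (lower-triangular with 1s on the diagonal, up to permutation), solve by back-substitution:
  V =
[[1, 1, 1],
 [1, 0, 0],
 [1, 1, 0]]
  V a = (-6, 1, -3)
Solving gives a = (1, -4, -3).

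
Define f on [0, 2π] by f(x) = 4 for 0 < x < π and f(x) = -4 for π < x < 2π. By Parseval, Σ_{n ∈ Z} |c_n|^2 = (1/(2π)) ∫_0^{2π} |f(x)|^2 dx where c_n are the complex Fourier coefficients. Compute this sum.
Σ |c_n|^2 = 16

Parseval equates the L^2 energy of f (normalised by 1/(2π)) with the ℓ^2 sum of its Fourier coefficients: (1/(2π)) ∫_0^{2π} |f|^2 = Σ |c_n|^2.
Compute the left side: (1/(2π)) [∫_0^π 4^2 dx + ∫_π^{2π} (-4)^2 dx] = (1/(2π)) · (16π + 16π) = (16 + 16)/2 = 16.
So Σ_{n ∈ Z} |c_n|^2 = 16.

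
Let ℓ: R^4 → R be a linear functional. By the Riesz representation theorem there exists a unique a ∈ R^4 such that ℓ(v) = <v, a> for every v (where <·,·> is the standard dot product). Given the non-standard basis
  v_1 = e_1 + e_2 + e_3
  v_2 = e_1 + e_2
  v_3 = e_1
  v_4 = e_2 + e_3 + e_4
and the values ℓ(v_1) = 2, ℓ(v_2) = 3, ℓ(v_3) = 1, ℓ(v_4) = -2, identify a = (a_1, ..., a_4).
a = (1, 2, -1, -3)

Write a = (a_1, ..., a_4) in the standard basis. For each basis vector v_i, ℓ(v_i) = <v_i, a> is a linear equation in the a_j's. Collect the n equations into a matrix system V a = ℓ, where row i of V is v_i (expressed in the standard basis). Since V is invertible (lower-triangular with 1s on the diagonal, up to permutation), solve by back-substitution:
  V =
[[1, 1, 1, 0],
 [1, 1, 0, 0],
 [1, 0, 0, 0],
 [0, 1, 1, 1]]
  V a = (2, 3, 1, -2)
Solving gives a = (1, 2, -1, -3).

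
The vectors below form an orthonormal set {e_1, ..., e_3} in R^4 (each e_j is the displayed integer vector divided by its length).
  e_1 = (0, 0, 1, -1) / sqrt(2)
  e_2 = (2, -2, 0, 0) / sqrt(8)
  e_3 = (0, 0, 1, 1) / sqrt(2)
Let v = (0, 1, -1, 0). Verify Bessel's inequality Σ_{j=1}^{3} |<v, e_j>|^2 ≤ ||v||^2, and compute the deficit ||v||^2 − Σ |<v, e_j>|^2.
Σ |<v, e_j>|^2 = 3/2; ||v||^2 = 2; deficit = 1/2

Write each e_j = u_j / sqrt(<u_j, u_j>) where u_j is the displayed integer vector. Then <v, e_j> = <v, u_j> / sqrt(<u_j, u_j>), so |<v, e_j>|^2 = <v, u_j>^2 / <u_j, u_j>.
Coefficients: <v, e_1> = -1/sqrt(2), <v, e_2> = -2/sqrt(8), <v, e_3> = -1/sqrt(2).
Square and sum: Σ |<v, e_j>|^2 = 3/2.
Compute ||v||^2 = v·v = 2.
Deficit = 2 − 3/2 = 1/2 ≥ 0, confirming Bessel's inequality. (The deficit equals ||v − Σ <v,e_j> e_j||^2, the squared distance from v to span{e_j}.)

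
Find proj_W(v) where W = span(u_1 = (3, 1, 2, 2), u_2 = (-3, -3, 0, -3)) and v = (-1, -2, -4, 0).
proj_W(v) = (-13/6, 1/6, -7/3, -1)

Set up U = [u_1 | ... | u_2] ∈ R^(4×2). The projector onto W = col(U) is P = U (U^T U)^(-1) U^T.
Compute U^T U =
  [18, -18]
  [-18, 27],
and U^T v = (-13, 9).
Solve U^T U · c = U^T v for the coefficients: c = (-7/6, -4/9). The projection is proj_W(v) = U c.
Check: (v - proj_W(v)) · u_1 = 0  (should be 0).
Check: (v - proj_W(v)) · u_2 = 0  (should be 0).
Result: proj_W(v) = (-13/6, 1/6, -7/3, -1).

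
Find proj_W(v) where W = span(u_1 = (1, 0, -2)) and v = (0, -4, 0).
proj_W(v) = (0, 0, 0)

Set up U = [u_1 | ... | u_1] ∈ R^(3×1). The projector onto W = col(U) is P = U (U^T U)^(-1) U^T.
Compute U^T U =
  [5],
and U^T v = (0).
Solve U^T U · c = U^T v for the coefficients: c = (0). The projection is proj_W(v) = U c.
Check: (v - proj_W(v)) · u_1 = 0  (should be 0).
Result: proj_W(v) = (0, 0, 0).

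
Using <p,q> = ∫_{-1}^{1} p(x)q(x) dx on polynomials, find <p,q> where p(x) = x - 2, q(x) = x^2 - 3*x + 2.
<p,q> = -34/3

Expand the product: p(x)·q(x) = x^3 - 5*x^2 + 8*x - 4.
∫_{-1}^{1} of each monomial x^k gives [2/(k+1) if k even, 0 if k odd]. Integrating term-by-term (or equivalently evaluating the antiderivative F(x) = x^4/4 - 5*x^3/3 + 4*x^2 - 4*x at the endpoints):
  F(1) − F(−1) = -17/12 − (119/12) = -34/3.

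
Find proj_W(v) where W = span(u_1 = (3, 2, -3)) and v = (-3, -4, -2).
proj_W(v) = (-3/2, -1, 3/2)

Set up U = [u_1 | ... | u_1] ∈ R^(3×1). The projector onto W = col(U) is P = U (U^T U)^(-1) U^T.
Compute U^T U =
  [22],
and U^T v = (-11).
Solve U^T U · c = U^T v for the coefficients: c = (-1/2). The projection is proj_W(v) = U c.
Check: (v - proj_W(v)) · u_1 = 0  (should be 0).
Result: proj_W(v) = (-3/2, -1, 3/2).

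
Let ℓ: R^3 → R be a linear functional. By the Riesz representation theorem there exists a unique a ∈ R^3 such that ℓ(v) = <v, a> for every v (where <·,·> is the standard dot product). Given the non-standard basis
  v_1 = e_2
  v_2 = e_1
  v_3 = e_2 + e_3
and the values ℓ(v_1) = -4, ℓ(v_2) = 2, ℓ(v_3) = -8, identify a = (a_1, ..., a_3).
a = (2, -4, -4)

Write a = (a_1, ..., a_3) in the standard basis. For each basis vector v_i, ℓ(v_i) = <v_i, a> is a linear equation in the a_j's. Collect the n equations into a matrix system V a = ℓ, where row i of V is v_i (expressed in the standard basis). Since V is invertible (lower-triangular with 1s on the diagonal, up to permutation), solve by back-substitution:
  V =
[[0, 1, 0],
 [1, 0, 0],
 [0, 1, 1]]
  V a = (-4, 2, -8)
Solving gives a = (2, -4, -4).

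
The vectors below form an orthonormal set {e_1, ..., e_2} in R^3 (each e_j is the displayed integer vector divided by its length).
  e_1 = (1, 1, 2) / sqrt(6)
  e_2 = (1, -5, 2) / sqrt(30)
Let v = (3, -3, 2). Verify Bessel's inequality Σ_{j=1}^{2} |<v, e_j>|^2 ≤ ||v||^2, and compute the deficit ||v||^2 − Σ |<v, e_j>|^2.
Σ |<v, e_j>|^2 = 94/5; ||v||^2 = 22; deficit = 16/5

Write each e_j = u_j / sqrt(<u_j, u_j>) where u_j is the displayed integer vector. Then <v, e_j> = <v, u_j> / sqrt(<u_j, u_j>), so |<v, e_j>|^2 = <v, u_j>^2 / <u_j, u_j>.
Coefficients: <v, e_1> = 4/sqrt(6), <v, e_2> = 22/sqrt(30).
Square and sum: Σ |<v, e_j>|^2 = 94/5.
Compute ||v||^2 = v·v = 22.
Deficit = 22 − 94/5 = 16/5 ≥ 0, confirming Bessel's inequality. (The deficit equals ||v − Σ <v,e_j> e_j||^2, the squared distance from v to span{e_j}.)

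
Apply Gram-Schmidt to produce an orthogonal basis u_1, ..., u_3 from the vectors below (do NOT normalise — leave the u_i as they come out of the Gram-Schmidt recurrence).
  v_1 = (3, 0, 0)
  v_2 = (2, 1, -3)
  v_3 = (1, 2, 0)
Orthogonal basis:
  u_1 = (3, 0, 0)
  u_2 = (0, 1, -3)
  u_3 = (0, 9/5, 3/5)

Apply the Gram-Schmidt recurrence
  u_1 = v_1
  u_i = v_i − Σ_{j<i} ((v_i · u_j) / (u_j · u_j)) · u_j.

Step by step this gives:
  u_1 = (3, 0, 0)
  u_2 = (0, 1, -3)
  u_3 = (0, 9/5, 3/5)

Orthogonality check:
  u_2 · u_1 = 0 (should be 0)
  u_3 · u_1 = 0 (should be 0)
  u_3 · u_2 = 0 (should be 0)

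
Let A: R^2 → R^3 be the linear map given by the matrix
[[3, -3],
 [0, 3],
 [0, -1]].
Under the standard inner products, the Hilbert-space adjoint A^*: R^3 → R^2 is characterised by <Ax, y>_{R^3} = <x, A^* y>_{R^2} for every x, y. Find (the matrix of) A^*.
A^* = A^T =
[[3, 0, 0],
 [-3, 3, -1]]

For real matrices with standard dot products, the defining identity <Ax, y> = <x, A^* y> gives (Ax)^T y = x^T (A^*) y, i.e. x^T A^T y = x^T (A^*) y. Since this holds for all x, y, we must have A^* = A^T. Therefore
A^* =
[[3, 0, 0],
 [-3, 3, -1]].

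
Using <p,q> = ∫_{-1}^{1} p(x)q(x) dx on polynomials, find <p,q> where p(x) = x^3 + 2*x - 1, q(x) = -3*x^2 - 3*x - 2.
<p,q> = 4/5

Expand the product: p(x)·q(x) = -3*x^5 - 3*x^4 - 8*x^3 - 3*x^2 - x + 2.
∫_{-1}^{1} of each monomial x^k gives [2/(k+1) if k even, 0 if k odd]. Integrating term-by-term (or equivalently evaluating the antiderivative F(x) = -x^6/2 - 3*x^5/5 - 2*x^4 - x^3 - x^2/2 + 2*x at the endpoints):
  F(1) − F(−1) = -13/5 − (-17/5) = 4/5.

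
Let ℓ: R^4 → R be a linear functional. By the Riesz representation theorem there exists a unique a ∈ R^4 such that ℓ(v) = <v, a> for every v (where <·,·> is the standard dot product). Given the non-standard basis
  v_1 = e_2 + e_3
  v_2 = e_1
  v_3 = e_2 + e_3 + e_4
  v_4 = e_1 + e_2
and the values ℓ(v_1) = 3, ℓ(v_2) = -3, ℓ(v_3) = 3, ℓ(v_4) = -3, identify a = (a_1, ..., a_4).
a = (-3, 0, 3, 0)

Write a = (a_1, ..., a_4) in the standard basis. For each basis vector v_i, ℓ(v_i) = <v_i, a> is a linear equation in the a_j's. Collect the n equations into a matrix system V a = ℓ, where row i of V is v_i (expressed in the standard basis). Since V is invertible (lower-triangular with 1s on the diagonal, up to permutation), solve by back-substitution:
  V =
[[0, 1, 1, 0],
 [1, 0, 0, 0],
 [0, 1, 1, 1],
 [1, 1, 0, 0]]
  V a = (3, -3, 3, -3)
Solving gives a = (-3, 0, 3, 0).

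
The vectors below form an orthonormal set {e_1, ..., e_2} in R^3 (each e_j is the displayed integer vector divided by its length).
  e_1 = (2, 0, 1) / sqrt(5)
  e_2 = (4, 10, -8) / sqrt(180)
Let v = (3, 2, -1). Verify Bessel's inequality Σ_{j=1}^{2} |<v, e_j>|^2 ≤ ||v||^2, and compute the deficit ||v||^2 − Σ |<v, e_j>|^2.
Σ |<v, e_j>|^2 = 125/9; ||v||^2 = 14; deficit = 1/9

Write each e_j = u_j / sqrt(<u_j, u_j>) where u_j is the displayed integer vector. Then <v, e_j> = <v, u_j> / sqrt(<u_j, u_j>), so |<v, e_j>|^2 = <v, u_j>^2 / <u_j, u_j>.
Coefficients: <v, e_1> = 5/sqrt(5), <v, e_2> = 40/sqrt(180).
Square and sum: Σ |<v, e_j>|^2 = 125/9.
Compute ||v||^2 = v·v = 14.
Deficit = 14 − 125/9 = 1/9 ≥ 0, confirming Bessel's inequality. (The deficit equals ||v − Σ <v,e_j> e_j||^2, the squared distance from v to span{e_j}.)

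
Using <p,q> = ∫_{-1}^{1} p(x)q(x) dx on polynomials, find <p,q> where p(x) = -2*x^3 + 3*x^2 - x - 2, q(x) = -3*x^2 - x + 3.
<p,q> = -62/15

Expand the product: p(x)·q(x) = 6*x^5 - 7*x^4 - 6*x^3 + 16*x^2 - x - 6.
∫_{-1}^{1} of each monomial x^k gives [2/(k+1) if k even, 0 if k odd]. Integrating term-by-term (or equivalently evaluating the antiderivative F(x) = x^6 - 7*x^5/5 - 3*x^4/2 + 16*x^3/3 - x^2/2 - 6*x at the endpoints):
  F(1) − F(−1) = -46/15 − (16/15) = -62/15.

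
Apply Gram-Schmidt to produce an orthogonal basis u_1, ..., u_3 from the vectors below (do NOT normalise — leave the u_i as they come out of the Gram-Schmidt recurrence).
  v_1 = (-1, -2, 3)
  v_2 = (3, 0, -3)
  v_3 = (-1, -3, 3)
Orthogonal basis:
  u_1 = (-1, -2, 3)
  u_2 = (15/7, -12/7, -3/7)
  u_3 = (-1/3, -1/3, -1/3)

Apply the Gram-Schmidt recurrence
  u_1 = v_1
  u_i = v_i − Σ_{j<i} ((v_i · u_j) / (u_j · u_j)) · u_j.

Step by step this gives:
  u_1 = (-1, -2, 3)
  u_2 = (15/7, -12/7, -3/7)
  u_3 = (-1/3, -1/3, -1/3)

Orthogonality check:
  u_2 · u_1 = 0 (should be 0)
  u_3 · u_1 = 0 (should be 0)
  u_3 · u_2 = 0 (should be 0)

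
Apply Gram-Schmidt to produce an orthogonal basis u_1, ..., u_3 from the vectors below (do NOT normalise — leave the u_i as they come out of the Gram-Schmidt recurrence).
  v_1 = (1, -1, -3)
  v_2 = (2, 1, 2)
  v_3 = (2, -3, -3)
Orthogonal basis:
  u_1 = (1, -1, -3)
  u_2 = (27/11, 6/11, 7/11)
  u_3 = (17/74, -68/37, 51/74)

Apply the Gram-Schmidt recurrence
  u_1 = v_1
  u_i = v_i − Σ_{j<i} ((v_i · u_j) / (u_j · u_j)) · u_j.

Step by step this gives:
  u_1 = (1, -1, -3)
  u_2 = (27/11, 6/11, 7/11)
  u_3 = (17/74, -68/37, 51/74)

Orthogonality check:
  u_2 · u_1 = 0 (should be 0)
  u_3 · u_1 = 0 (should be 0)
  u_3 · u_2 = 0 (should be 0)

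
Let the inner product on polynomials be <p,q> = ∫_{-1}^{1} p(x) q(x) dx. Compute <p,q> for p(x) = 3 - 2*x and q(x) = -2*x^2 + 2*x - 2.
<p,q> = -56/3

Expand the product: p(x)·q(x) = 4*x^3 - 10*x^2 + 10*x - 6.
∫_{-1}^{1} of each monomial x^k gives [2/(k+1) if k even, 0 if k odd]. Integrating term-by-term (or equivalently evaluating the antiderivative F(x) = x^4 - 10*x^3/3 + 5*x^2 - 6*x at the endpoints):
  F(1) − F(−1) = -10/3 − (46/3) = -56/3.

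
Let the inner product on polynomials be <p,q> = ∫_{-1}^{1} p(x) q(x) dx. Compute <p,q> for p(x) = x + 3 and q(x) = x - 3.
<p,q> = -52/3

Expand the product: p(x)·q(x) = x^2 - 9.
∫_{-1}^{1} of each monomial x^k gives [2/(k+1) if k even, 0 if k odd]. Integrating term-by-term (or equivalently evaluating the antiderivative F(x) = x^3/3 - 9*x at the endpoints):
  F(1) − F(−1) = -26/3 − (26/3) = -52/3.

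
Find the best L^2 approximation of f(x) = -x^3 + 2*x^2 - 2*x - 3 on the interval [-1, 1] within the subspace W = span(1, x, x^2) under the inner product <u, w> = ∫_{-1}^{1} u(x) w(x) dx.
g(x) = 2*x^2 - 13*x/5 - 3

The best approximation g ∈ W is the orthogonal projection of f onto W. Writing g = a_0 + a_1 x + a_2 x^2, the coefficients solve the normal equations G · a = b where
  G_{ij} = <φ_i, φ_j> and b_i = <f, φ_i>, with φ_0 = 1, φ_1 = x, φ_2 = x^2.
G =
  [2, 0, 2/3]
  [0, 2/3, 0]
  [2/3, 0, 2/5],
b = (-14/3, -26/15, -6/5).
Solving gives a_0 = -3, a_1 = -13/5, a_2 = 2, so
  g(x) = 2*x^2 - 13*x/5 - 3.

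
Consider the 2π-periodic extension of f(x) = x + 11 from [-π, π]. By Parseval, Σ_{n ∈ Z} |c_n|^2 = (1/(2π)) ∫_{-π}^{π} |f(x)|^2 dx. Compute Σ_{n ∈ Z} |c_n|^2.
Σ |c_n|^2 = π^2/3 + 121

Expand and integrate term by term over [-π, π]:
  ∫ (x)^2 dx = 1·(2π^3/3); ∫ 2·1·(11)·x dx = 0 (odd integrand); ∫ 11^2 dx = 121·2π.
So (1/(2π)) ∫_{-π}^{π} (x + 11)^2 dx = 1π^2/3 + 121 = π^2/3 + 121.
Parseval ⇒ Σ |c_n|^2 = π^2/3 + 121.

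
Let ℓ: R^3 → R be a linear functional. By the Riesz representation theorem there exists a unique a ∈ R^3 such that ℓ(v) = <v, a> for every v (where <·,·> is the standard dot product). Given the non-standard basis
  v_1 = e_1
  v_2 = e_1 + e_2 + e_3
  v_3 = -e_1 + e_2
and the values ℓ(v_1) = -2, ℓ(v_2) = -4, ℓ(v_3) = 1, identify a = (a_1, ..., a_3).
a = (-2, -1, -1)

Write a = (a_1, ..., a_3) in the standard basis. For each basis vector v_i, ℓ(v_i) = <v_i, a> is a linear equation in the a_j's. Collect the n equations into a matrix system V a = ℓ, where row i of V is v_i (expressed in the standard basis). Since V is invertible (lower-triangular with 1s on the diagonal, up to permutation), solve by back-substitution:
  V =
[[1, 0, 0],
 [1, 1, 1],
 [-1, 1, 0]]
  V a = (-2, -4, 1)
Solving gives a = (-2, -1, -1).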